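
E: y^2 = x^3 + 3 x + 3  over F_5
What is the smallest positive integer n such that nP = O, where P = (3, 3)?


Compute successive multiples of P until we hit O:
  1P = (3, 3)
  2P = (4, 2)
  3P = (4, 3)
  4P = (3, 2)
  5P = O

ord(P) = 5


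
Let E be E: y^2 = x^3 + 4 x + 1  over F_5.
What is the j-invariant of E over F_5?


Delta = -16(4 a^3 + 27 b^2) mod 5 = 2
-1728 * (4 a)^3 = -1728 * (4*4)^3 mod 5 = 2
j = 2 * 2^(-1) mod 5 = 1

j = 1 (mod 5)


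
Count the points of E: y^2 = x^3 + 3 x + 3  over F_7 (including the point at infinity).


For each x in F_7, count y with y^2 = x^3 + 3 x + 3 mod 7:
  x = 1: RHS = 0, y in [0]  -> 1 point(s)
  x = 3: RHS = 4, y in [2, 5]  -> 2 point(s)
  x = 4: RHS = 2, y in [3, 4]  -> 2 point(s)
Affine points: 5. Add the point at infinity: total = 6.

#E(F_7) = 6


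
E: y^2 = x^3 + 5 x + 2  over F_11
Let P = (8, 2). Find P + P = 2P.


Doubling: s = (3 x1^2 + a) / (2 y1)
s = (3*8^2 + 5) / (2*2) mod 11 = 8
x3 = s^2 - 2 x1 mod 11 = 8^2 - 2*8 = 4
y3 = s (x1 - x3) - y1 mod 11 = 8 * (8 - 4) - 2 = 8

2P = (4, 8)


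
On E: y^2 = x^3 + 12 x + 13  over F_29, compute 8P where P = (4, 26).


k = 8 = 1000_2 (binary, LSB first: 0001)
Double-and-add from P = (4, 26):
  bit 0 = 0: acc unchanged = O
  bit 1 = 0: acc unchanged = O
  bit 2 = 0: acc unchanged = O
  bit 3 = 1: acc = O + (19, 13) = (19, 13)

8P = (19, 13)


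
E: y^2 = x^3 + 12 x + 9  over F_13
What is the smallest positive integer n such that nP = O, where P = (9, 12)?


Compute successive multiples of P until we hit O:
  1P = (9, 12)
  2P = (11, 9)
  3P = (5, 8)
  4P = (0, 10)
  5P = (1, 10)
  6P = (12, 10)
  7P = (4, 2)
  8P = (4, 11)
  ... (continuing to 15P)
  15P = O

ord(P) = 15


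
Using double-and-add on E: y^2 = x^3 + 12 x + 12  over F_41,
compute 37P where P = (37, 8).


k = 37 = 100101_2 (binary, LSB first: 101001)
Double-and-add from P = (37, 8):
  bit 0 = 1: acc = O + (37, 8) = (37, 8)
  bit 1 = 0: acc unchanged = (37, 8)
  bit 2 = 1: acc = (37, 8) + (38, 21) = (12, 30)
  bit 3 = 0: acc unchanged = (12, 30)
  bit 4 = 0: acc unchanged = (12, 30)
  bit 5 = 1: acc = (12, 30) + (17, 2) = (4, 40)

37P = (4, 40)


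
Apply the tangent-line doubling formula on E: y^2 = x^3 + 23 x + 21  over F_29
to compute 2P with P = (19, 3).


Doubling: s = (3 x1^2 + a) / (2 y1)
s = (3*19^2 + 23) / (2*3) mod 29 = 20
x3 = s^2 - 2 x1 mod 29 = 20^2 - 2*19 = 14
y3 = s (x1 - x3) - y1 mod 29 = 20 * (19 - 14) - 3 = 10

2P = (14, 10)


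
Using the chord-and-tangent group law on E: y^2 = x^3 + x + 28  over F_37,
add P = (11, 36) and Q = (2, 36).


P != Q, so use the chord formula.
s = (y2 - y1) / (x2 - x1) = (0) / (28) mod 37 = 0
x3 = s^2 - x1 - x2 mod 37 = 0^2 - 11 - 2 = 24
y3 = s (x1 - x3) - y1 mod 37 = 0 * (11 - 24) - 36 = 1

P + Q = (24, 1)


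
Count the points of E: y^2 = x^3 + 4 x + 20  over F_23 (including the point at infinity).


For each x in F_23, count y with y^2 = x^3 + 4 x + 20 mod 23:
  x = 1: RHS = 2, y in [5, 18]  -> 2 point(s)
  x = 2: RHS = 13, y in [6, 17]  -> 2 point(s)
  x = 3: RHS = 13, y in [6, 17]  -> 2 point(s)
  x = 4: RHS = 8, y in [10, 13]  -> 2 point(s)
  x = 5: RHS = 4, y in [2, 21]  -> 2 point(s)
  x = 7: RHS = 0, y in [0]  -> 1 point(s)
  x = 8: RHS = 12, y in [9, 14]  -> 2 point(s)
  x = 9: RHS = 3, y in [7, 16]  -> 2 point(s)
  x = 10: RHS = 2, y in [5, 18]  -> 2 point(s)
  x = 12: RHS = 2, y in [5, 18]  -> 2 point(s)
  x = 18: RHS = 13, y in [6, 17]  -> 2 point(s)
  x = 19: RHS = 9, y in [3, 20]  -> 2 point(s)
  x = 20: RHS = 4, y in [2, 21]  -> 2 point(s)
  x = 21: RHS = 4, y in [2, 21]  -> 2 point(s)
Affine points: 27. Add the point at infinity: total = 28.

#E(F_23) = 28


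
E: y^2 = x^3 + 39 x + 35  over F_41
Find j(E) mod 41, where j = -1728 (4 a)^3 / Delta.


Delta = -16(4 a^3 + 27 b^2) mod 41 = 7
-1728 * (4 a)^3 = -1728 * (4*39)^3 mod 41 = 38
j = 38 * 7^(-1) mod 41 = 23

j = 23 (mod 41)


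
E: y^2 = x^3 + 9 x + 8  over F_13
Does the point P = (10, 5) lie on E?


Check whether y^2 = x^3 + 9 x + 8 (mod 13) for (x, y) = (10, 5).
LHS: y^2 = 5^2 mod 13 = 12
RHS: x^3 + 9 x + 8 = 10^3 + 9*10 + 8 mod 13 = 6
LHS != RHS

No, not on the curve


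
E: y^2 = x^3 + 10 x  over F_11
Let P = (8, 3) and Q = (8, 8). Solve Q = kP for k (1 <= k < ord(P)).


Enumerate multiples of P until we hit Q = (8, 8):
  1P = (8, 3)
  2P = (4, 7)
  3P = (0, 0)
  4P = (4, 4)
  5P = (8, 8)
Match found at i = 5.

k = 5


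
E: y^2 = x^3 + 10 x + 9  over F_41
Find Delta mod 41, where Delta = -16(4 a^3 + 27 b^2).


4 a^3 + 27 b^2 = 4*10^3 + 27*9^2 = 4000 + 2187 = 6187
Delta = -16 * (6187) = -98992
Delta mod 41 = 23

Delta = 23 (mod 41)


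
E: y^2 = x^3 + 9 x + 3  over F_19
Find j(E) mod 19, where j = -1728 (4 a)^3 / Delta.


Delta = -16(4 a^3 + 27 b^2) mod 19 = 15
-1728 * (4 a)^3 = -1728 * (4*9)^3 mod 19 = 11
j = 11 * 15^(-1) mod 19 = 2

j = 2 (mod 19)


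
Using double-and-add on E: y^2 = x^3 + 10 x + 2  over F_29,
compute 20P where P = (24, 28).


k = 20 = 10100_2 (binary, LSB first: 00101)
Double-and-add from P = (24, 28):
  bit 0 = 0: acc unchanged = O
  bit 1 = 0: acc unchanged = O
  bit 2 = 1: acc = O + (23, 25) = (23, 25)
  bit 3 = 0: acc unchanged = (23, 25)
  bit 4 = 1: acc = (23, 25) + (10, 0) = (16, 13)

20P = (16, 13)


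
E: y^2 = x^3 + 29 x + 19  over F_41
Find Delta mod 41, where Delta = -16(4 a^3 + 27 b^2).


4 a^3 + 27 b^2 = 4*29^3 + 27*19^2 = 97556 + 9747 = 107303
Delta = -16 * (107303) = -1716848
Delta mod 41 = 27

Delta = 27 (mod 41)


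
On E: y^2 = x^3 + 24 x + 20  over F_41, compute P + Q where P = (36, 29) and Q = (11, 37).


P != Q, so use the chord formula.
s = (y2 - y1) / (x2 - x1) = (8) / (16) mod 41 = 21
x3 = s^2 - x1 - x2 mod 41 = 21^2 - 36 - 11 = 25
y3 = s (x1 - x3) - y1 mod 41 = 21 * (36 - 25) - 29 = 38

P + Q = (25, 38)


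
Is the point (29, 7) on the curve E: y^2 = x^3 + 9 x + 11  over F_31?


Check whether y^2 = x^3 + 9 x + 11 (mod 31) for (x, y) = (29, 7).
LHS: y^2 = 7^2 mod 31 = 18
RHS: x^3 + 9 x + 11 = 29^3 + 9*29 + 11 mod 31 = 16
LHS != RHS

No, not on the curve


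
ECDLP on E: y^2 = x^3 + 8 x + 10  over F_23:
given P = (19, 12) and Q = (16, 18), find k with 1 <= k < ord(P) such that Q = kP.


Enumerate multiples of P until we hit Q = (16, 18):
  1P = (19, 12)
  2P = (16, 18)
Match found at i = 2.

k = 2


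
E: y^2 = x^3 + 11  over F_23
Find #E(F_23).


For each x in F_23, count y with y^2 = x^3 + 0 x + 11 mod 23:
  x = 1: RHS = 12, y in [9, 14]  -> 2 point(s)
  x = 4: RHS = 6, y in [11, 12]  -> 2 point(s)
  x = 7: RHS = 9, y in [3, 20]  -> 2 point(s)
  x = 9: RHS = 4, y in [2, 21]  -> 2 point(s)
  x = 11: RHS = 8, y in [10, 13]  -> 2 point(s)
  x = 13: RHS = 0, y in [0]  -> 1 point(s)
  x = 14: RHS = 18, y in [8, 15]  -> 2 point(s)
  x = 16: RHS = 13, y in [6, 17]  -> 2 point(s)
  x = 17: RHS = 2, y in [5, 18]  -> 2 point(s)
  x = 18: RHS = 1, y in [1, 22]  -> 2 point(s)
  x = 19: RHS = 16, y in [4, 19]  -> 2 point(s)
  x = 21: RHS = 3, y in [7, 16]  -> 2 point(s)
Affine points: 23. Add the point at infinity: total = 24.

#E(F_23) = 24


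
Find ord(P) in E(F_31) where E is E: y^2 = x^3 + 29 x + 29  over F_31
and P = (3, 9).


Compute successive multiples of P until we hit O:
  1P = (3, 9)
  2P = (1, 11)
  3P = (28, 16)
  4P = (16, 1)
  5P = (21, 14)
  6P = (11, 6)
  7P = (6, 27)
  8P = (27, 2)
  ... (continuing to 34P)
  34P = O

ord(P) = 34


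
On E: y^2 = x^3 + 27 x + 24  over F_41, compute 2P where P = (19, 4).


Doubling: s = (3 x1^2 + a) / (2 y1)
s = (3*19^2 + 27) / (2*4) mod 41 = 26
x3 = s^2 - 2 x1 mod 41 = 26^2 - 2*19 = 23
y3 = s (x1 - x3) - y1 mod 41 = 26 * (19 - 23) - 4 = 15

2P = (23, 15)


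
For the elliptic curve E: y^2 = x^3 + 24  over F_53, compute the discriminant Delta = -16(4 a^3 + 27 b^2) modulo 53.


4 a^3 + 27 b^2 = 4*0^3 + 27*24^2 = 0 + 15552 = 15552
Delta = -16 * (15552) = -248832
Delta mod 53 = 3

Delta = 3 (mod 53)


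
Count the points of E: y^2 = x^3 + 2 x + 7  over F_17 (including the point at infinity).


For each x in F_17, count y with y^2 = x^3 + 2 x + 7 mod 17:
  x = 2: RHS = 2, y in [6, 11]  -> 2 point(s)
  x = 8: RHS = 8, y in [5, 12]  -> 2 point(s)
  x = 11: RHS = 0, y in [0]  -> 1 point(s)
  x = 12: RHS = 8, y in [5, 12]  -> 2 point(s)
  x = 14: RHS = 8, y in [5, 12]  -> 2 point(s)
  x = 16: RHS = 4, y in [2, 15]  -> 2 point(s)
Affine points: 11. Add the point at infinity: total = 12.

#E(F_17) = 12


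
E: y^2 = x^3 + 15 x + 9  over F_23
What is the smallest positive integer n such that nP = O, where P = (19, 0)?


Compute successive multiples of P until we hit O:
  1P = (19, 0)
  2P = O

ord(P) = 2


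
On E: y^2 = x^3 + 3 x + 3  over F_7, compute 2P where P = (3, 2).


Doubling: s = (3 x1^2 + a) / (2 y1)
s = (3*3^2 + 3) / (2*2) mod 7 = 4
x3 = s^2 - 2 x1 mod 7 = 4^2 - 2*3 = 3
y3 = s (x1 - x3) - y1 mod 7 = 4 * (3 - 3) - 2 = 5

2P = (3, 5)


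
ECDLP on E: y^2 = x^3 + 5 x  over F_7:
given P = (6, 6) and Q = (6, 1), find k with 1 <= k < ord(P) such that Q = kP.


Enumerate multiples of P until we hit Q = (6, 1):
  1P = (6, 6)
  2P = (4, 0)
  3P = (6, 1)
Match found at i = 3.

k = 3


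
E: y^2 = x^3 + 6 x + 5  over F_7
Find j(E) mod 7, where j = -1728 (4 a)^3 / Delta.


Delta = -16(4 a^3 + 27 b^2) mod 7 = 2
-1728 * (4 a)^3 = -1728 * (4*6)^3 mod 7 = 6
j = 6 * 2^(-1) mod 7 = 3

j = 3 (mod 7)


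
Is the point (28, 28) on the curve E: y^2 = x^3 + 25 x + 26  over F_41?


Check whether y^2 = x^3 + 25 x + 26 (mod 41) for (x, y) = (28, 28).
LHS: y^2 = 28^2 mod 41 = 5
RHS: x^3 + 25 x + 26 = 28^3 + 25*28 + 26 mod 41 = 5
LHS = RHS

Yes, on the curve


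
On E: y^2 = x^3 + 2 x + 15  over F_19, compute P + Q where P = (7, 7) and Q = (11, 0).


P != Q, so use the chord formula.
s = (y2 - y1) / (x2 - x1) = (12) / (4) mod 19 = 3
x3 = s^2 - x1 - x2 mod 19 = 3^2 - 7 - 11 = 10
y3 = s (x1 - x3) - y1 mod 19 = 3 * (7 - 10) - 7 = 3

P + Q = (10, 3)


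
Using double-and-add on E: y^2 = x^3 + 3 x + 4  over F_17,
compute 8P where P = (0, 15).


k = 8 = 1000_2 (binary, LSB first: 0001)
Double-and-add from P = (0, 15):
  bit 0 = 0: acc unchanged = O
  bit 1 = 0: acc unchanged = O
  bit 2 = 0: acc unchanged = O
  bit 3 = 1: acc = O + (8, 9) = (8, 9)

8P = (8, 9)


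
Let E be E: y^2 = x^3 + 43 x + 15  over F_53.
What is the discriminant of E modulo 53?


4 a^3 + 27 b^2 = 4*43^3 + 27*15^2 = 318028 + 6075 = 324103
Delta = -16 * (324103) = -5185648
Delta mod 53 = 31

Delta = 31 (mod 53)


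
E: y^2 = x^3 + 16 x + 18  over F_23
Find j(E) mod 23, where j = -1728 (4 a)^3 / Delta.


Delta = -16(4 a^3 + 27 b^2) mod 23 = 20
-1728 * (4 a)^3 = -1728 * (4*16)^3 mod 23 = 7
j = 7 * 20^(-1) mod 23 = 13

j = 13 (mod 23)


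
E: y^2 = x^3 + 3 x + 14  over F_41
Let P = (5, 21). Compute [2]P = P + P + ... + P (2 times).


k = 2 = 10_2 (binary, LSB first: 01)
Double-and-add from P = (5, 21):
  bit 0 = 0: acc unchanged = O
  bit 1 = 1: acc = O + (6, 24) = (6, 24)

2P = (6, 24)


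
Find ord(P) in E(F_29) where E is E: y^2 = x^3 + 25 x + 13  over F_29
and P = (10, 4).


Compute successive multiples of P until we hit O:
  1P = (10, 4)
  2P = (15, 14)
  3P = (8, 0)
  4P = (15, 15)
  5P = (10, 25)
  6P = O

ord(P) = 6


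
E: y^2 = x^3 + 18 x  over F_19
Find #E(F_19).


For each x in F_19, count y with y^2 = x^3 + 18 x + 0 mod 19:
  x = 0: RHS = 0, y in [0]  -> 1 point(s)
  x = 1: RHS = 0, y in [0]  -> 1 point(s)
  x = 2: RHS = 6, y in [5, 14]  -> 2 point(s)
  x = 3: RHS = 5, y in [9, 10]  -> 2 point(s)
  x = 5: RHS = 6, y in [5, 14]  -> 2 point(s)
  x = 6: RHS = 1, y in [1, 18]  -> 2 point(s)
  x = 9: RHS = 17, y in [6, 13]  -> 2 point(s)
  x = 11: RHS = 9, y in [3, 16]  -> 2 point(s)
  x = 12: RHS = 6, y in [5, 14]  -> 2 point(s)
  x = 15: RHS = 16, y in [4, 15]  -> 2 point(s)
  x = 18: RHS = 0, y in [0]  -> 1 point(s)
Affine points: 19. Add the point at infinity: total = 20.

#E(F_19) = 20


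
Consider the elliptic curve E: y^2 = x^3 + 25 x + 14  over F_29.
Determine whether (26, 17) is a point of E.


Check whether y^2 = x^3 + 25 x + 14 (mod 29) for (x, y) = (26, 17).
LHS: y^2 = 17^2 mod 29 = 28
RHS: x^3 + 25 x + 14 = 26^3 + 25*26 + 14 mod 29 = 28
LHS = RHS

Yes, on the curve


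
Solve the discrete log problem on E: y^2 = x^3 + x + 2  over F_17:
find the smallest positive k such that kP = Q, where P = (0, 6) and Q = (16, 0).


Enumerate multiples of P until we hit Q = (16, 0):
  1P = (0, 6)
  2P = (15, 14)
  3P = (1, 15)
  4P = (12, 5)
  5P = (3, 7)
  6P = (16, 0)
Match found at i = 6.

k = 6


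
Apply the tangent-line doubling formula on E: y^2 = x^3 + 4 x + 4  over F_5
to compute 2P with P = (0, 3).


Doubling: s = (3 x1^2 + a) / (2 y1)
s = (3*0^2 + 4) / (2*3) mod 5 = 4
x3 = s^2 - 2 x1 mod 5 = 4^2 - 2*0 = 1
y3 = s (x1 - x3) - y1 mod 5 = 4 * (0 - 1) - 3 = 3

2P = (1, 3)


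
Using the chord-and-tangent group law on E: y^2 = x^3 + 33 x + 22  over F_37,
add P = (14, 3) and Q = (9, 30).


P != Q, so use the chord formula.
s = (y2 - y1) / (x2 - x1) = (27) / (32) mod 37 = 2
x3 = s^2 - x1 - x2 mod 37 = 2^2 - 14 - 9 = 18
y3 = s (x1 - x3) - y1 mod 37 = 2 * (14 - 18) - 3 = 26

P + Q = (18, 26)


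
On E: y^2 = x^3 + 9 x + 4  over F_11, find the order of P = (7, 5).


Compute successive multiples of P until we hit O:
  1P = (7, 5)
  2P = (1, 5)
  3P = (3, 6)
  4P = (10, 4)
  5P = (10, 7)
  6P = (3, 5)
  7P = (1, 6)
  8P = (7, 6)
  ... (continuing to 9P)
  9P = O

ord(P) = 9


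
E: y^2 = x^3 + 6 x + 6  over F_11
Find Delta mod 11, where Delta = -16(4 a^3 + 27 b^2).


4 a^3 + 27 b^2 = 4*6^3 + 27*6^2 = 864 + 972 = 1836
Delta = -16 * (1836) = -29376
Delta mod 11 = 5

Delta = 5 (mod 11)


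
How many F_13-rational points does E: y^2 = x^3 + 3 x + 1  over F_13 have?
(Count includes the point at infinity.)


For each x in F_13, count y with y^2 = x^3 + 3 x + 1 mod 13:
  x = 0: RHS = 1, y in [1, 12]  -> 2 point(s)
  x = 4: RHS = 12, y in [5, 8]  -> 2 point(s)
  x = 6: RHS = 1, y in [1, 12]  -> 2 point(s)
  x = 7: RHS = 1, y in [1, 12]  -> 2 point(s)
  x = 8: RHS = 4, y in [2, 11]  -> 2 point(s)
  x = 9: RHS = 3, y in [4, 9]  -> 2 point(s)
  x = 10: RHS = 4, y in [2, 11]  -> 2 point(s)
  x = 11: RHS = 0, y in [0]  -> 1 point(s)
  x = 12: RHS = 10, y in [6, 7]  -> 2 point(s)
Affine points: 17. Add the point at infinity: total = 18.

#E(F_13) = 18


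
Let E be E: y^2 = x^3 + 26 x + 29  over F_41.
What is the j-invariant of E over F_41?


Delta = -16(4 a^3 + 27 b^2) mod 41 = 1
-1728 * (4 a)^3 = -1728 * (4*26)^3 mod 41 = 31
j = 31 * 1^(-1) mod 41 = 31

j = 31 (mod 41)


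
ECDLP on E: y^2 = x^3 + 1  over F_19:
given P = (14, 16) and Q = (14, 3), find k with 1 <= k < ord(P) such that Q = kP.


Enumerate multiples of P until we hit Q = (14, 3):
  1P = (14, 16)
  2P = (0, 18)
  3P = (12, 0)
  4P = (0, 1)
  5P = (14, 3)
Match found at i = 5.

k = 5


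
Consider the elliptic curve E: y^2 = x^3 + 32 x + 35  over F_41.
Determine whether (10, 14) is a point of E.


Check whether y^2 = x^3 + 32 x + 35 (mod 41) for (x, y) = (10, 14).
LHS: y^2 = 14^2 mod 41 = 32
RHS: x^3 + 32 x + 35 = 10^3 + 32*10 + 35 mod 41 = 2
LHS != RHS

No, not on the curve


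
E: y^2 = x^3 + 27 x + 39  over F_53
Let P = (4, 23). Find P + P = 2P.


Doubling: s = (3 x1^2 + a) / (2 y1)
s = (3*4^2 + 27) / (2*23) mod 53 = 12
x3 = s^2 - 2 x1 mod 53 = 12^2 - 2*4 = 30
y3 = s (x1 - x3) - y1 mod 53 = 12 * (4 - 30) - 23 = 36

2P = (30, 36)


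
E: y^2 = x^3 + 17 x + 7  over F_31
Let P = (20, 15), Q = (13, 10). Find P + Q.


P != Q, so use the chord formula.
s = (y2 - y1) / (x2 - x1) = (26) / (24) mod 31 = 14
x3 = s^2 - x1 - x2 mod 31 = 14^2 - 20 - 13 = 8
y3 = s (x1 - x3) - y1 mod 31 = 14 * (20 - 8) - 15 = 29

P + Q = (8, 29)


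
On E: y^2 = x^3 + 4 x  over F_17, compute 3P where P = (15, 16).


k = 3 = 11_2 (binary, LSB first: 11)
Double-and-add from P = (15, 16):
  bit 0 = 1: acc = O + (15, 16) = (15, 16)
  bit 1 = 1: acc = (15, 16) + (0, 0) = (15, 1)

3P = (15, 1)


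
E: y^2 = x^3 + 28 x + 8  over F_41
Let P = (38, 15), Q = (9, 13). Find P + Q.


P != Q, so use the chord formula.
s = (y2 - y1) / (x2 - x1) = (39) / (12) mod 41 = 34
x3 = s^2 - x1 - x2 mod 41 = 34^2 - 38 - 9 = 2
y3 = s (x1 - x3) - y1 mod 41 = 34 * (38 - 2) - 15 = 20

P + Q = (2, 20)


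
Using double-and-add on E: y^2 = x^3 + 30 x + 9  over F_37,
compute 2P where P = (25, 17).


k = 2 = 10_2 (binary, LSB first: 01)
Double-and-add from P = (25, 17):
  bit 0 = 0: acc unchanged = O
  bit 1 = 1: acc = O + (23, 8) = (23, 8)

2P = (23, 8)


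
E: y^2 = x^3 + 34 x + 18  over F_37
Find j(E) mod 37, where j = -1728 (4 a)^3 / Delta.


Delta = -16(4 a^3 + 27 b^2) mod 37 = 29
-1728 * (4 a)^3 = -1728 * (4*34)^3 mod 37 = 10
j = 10 * 29^(-1) mod 37 = 8

j = 8 (mod 37)


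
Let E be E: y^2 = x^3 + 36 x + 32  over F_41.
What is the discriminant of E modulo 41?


4 a^3 + 27 b^2 = 4*36^3 + 27*32^2 = 186624 + 27648 = 214272
Delta = -16 * (214272) = -3428352
Delta mod 41 = 27

Delta = 27 (mod 41)


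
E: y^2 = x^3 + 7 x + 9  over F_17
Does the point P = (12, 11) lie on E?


Check whether y^2 = x^3 + 7 x + 9 (mod 17) for (x, y) = (12, 11).
LHS: y^2 = 11^2 mod 17 = 2
RHS: x^3 + 7 x + 9 = 12^3 + 7*12 + 9 mod 17 = 2
LHS = RHS

Yes, on the curve


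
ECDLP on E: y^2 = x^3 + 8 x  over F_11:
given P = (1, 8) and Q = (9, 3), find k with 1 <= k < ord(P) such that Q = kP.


Enumerate multiples of P until we hit Q = (9, 3):
  1P = (1, 8)
  2P = (9, 3)
Match found at i = 2.

k = 2


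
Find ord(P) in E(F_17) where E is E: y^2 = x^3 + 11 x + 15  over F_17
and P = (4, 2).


Compute successive multiples of P until we hit O:
  1P = (4, 2)
  2P = (13, 14)
  3P = (15, 6)
  4P = (6, 5)
  5P = (5, 5)
  6P = (0, 10)
  7P = (0, 7)
  8P = (5, 12)
  ... (continuing to 13P)
  13P = O

ord(P) = 13


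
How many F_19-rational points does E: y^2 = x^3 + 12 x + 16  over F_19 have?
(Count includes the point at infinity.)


For each x in F_19, count y with y^2 = x^3 + 12 x + 16 mod 19:
  x = 0: RHS = 16, y in [4, 15]  -> 2 point(s)
  x = 5: RHS = 11, y in [7, 12]  -> 2 point(s)
  x = 6: RHS = 0, y in [0]  -> 1 point(s)
  x = 7: RHS = 6, y in [5, 14]  -> 2 point(s)
  x = 8: RHS = 16, y in [4, 15]  -> 2 point(s)
  x = 9: RHS = 17, y in [6, 13]  -> 2 point(s)
  x = 11: RHS = 16, y in [4, 15]  -> 2 point(s)
  x = 12: RHS = 7, y in [8, 11]  -> 2 point(s)
Affine points: 15. Add the point at infinity: total = 16.

#E(F_19) = 16


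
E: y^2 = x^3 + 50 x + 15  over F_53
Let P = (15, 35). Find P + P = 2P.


Doubling: s = (3 x1^2 + a) / (2 y1)
s = (3*15^2 + 50) / (2*35) mod 53 = 52
x3 = s^2 - 2 x1 mod 53 = 52^2 - 2*15 = 24
y3 = s (x1 - x3) - y1 mod 53 = 52 * (15 - 24) - 35 = 27

2P = (24, 27)


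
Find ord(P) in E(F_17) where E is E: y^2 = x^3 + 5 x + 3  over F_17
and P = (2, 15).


Compute successive multiples of P until we hit O:
  1P = (2, 15)
  2P = (13, 2)
  3P = (10, 13)
  4P = (4, 11)
  5P = (15, 11)
  6P = (1, 3)
  7P = (5, 0)
  8P = (1, 14)
  ... (continuing to 14P)
  14P = O

ord(P) = 14


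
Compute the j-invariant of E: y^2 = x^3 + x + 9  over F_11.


Delta = -16(4 a^3 + 27 b^2) mod 11 = 1
-1728 * (4 a)^3 = -1728 * (4*1)^3 mod 11 = 2
j = 2 * 1^(-1) mod 11 = 2

j = 2 (mod 11)


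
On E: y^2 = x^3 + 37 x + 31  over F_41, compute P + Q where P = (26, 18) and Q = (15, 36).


P != Q, so use the chord formula.
s = (y2 - y1) / (x2 - x1) = (18) / (30) mod 41 = 17
x3 = s^2 - x1 - x2 mod 41 = 17^2 - 26 - 15 = 2
y3 = s (x1 - x3) - y1 mod 41 = 17 * (26 - 2) - 18 = 21

P + Q = (2, 21)


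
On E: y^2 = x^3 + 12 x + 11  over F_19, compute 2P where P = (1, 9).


Doubling: s = (3 x1^2 + a) / (2 y1)
s = (3*1^2 + 12) / (2*9) mod 19 = 4
x3 = s^2 - 2 x1 mod 19 = 4^2 - 2*1 = 14
y3 = s (x1 - x3) - y1 mod 19 = 4 * (1 - 14) - 9 = 15

2P = (14, 15)


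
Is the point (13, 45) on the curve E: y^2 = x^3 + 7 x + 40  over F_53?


Check whether y^2 = x^3 + 7 x + 40 (mod 53) for (x, y) = (13, 45).
LHS: y^2 = 45^2 mod 53 = 11
RHS: x^3 + 7 x + 40 = 13^3 + 7*13 + 40 mod 53 = 49
LHS != RHS

No, not on the curve


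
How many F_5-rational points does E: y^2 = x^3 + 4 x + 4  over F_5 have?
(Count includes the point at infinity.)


For each x in F_5, count y with y^2 = x^3 + 4 x + 4 mod 5:
  x = 0: RHS = 4, y in [2, 3]  -> 2 point(s)
  x = 1: RHS = 4, y in [2, 3]  -> 2 point(s)
  x = 2: RHS = 0, y in [0]  -> 1 point(s)
  x = 4: RHS = 4, y in [2, 3]  -> 2 point(s)
Affine points: 7. Add the point at infinity: total = 8.

#E(F_5) = 8


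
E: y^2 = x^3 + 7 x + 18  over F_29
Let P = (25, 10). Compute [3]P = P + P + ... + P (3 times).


k = 3 = 11_2 (binary, LSB first: 11)
Double-and-add from P = (25, 10):
  bit 0 = 1: acc = O + (25, 10) = (25, 10)
  bit 1 = 1: acc = (25, 10) + (21, 1) = (8, 21)

3P = (8, 21)


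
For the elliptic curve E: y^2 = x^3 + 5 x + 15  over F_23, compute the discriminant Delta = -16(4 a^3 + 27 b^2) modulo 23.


4 a^3 + 27 b^2 = 4*5^3 + 27*15^2 = 500 + 6075 = 6575
Delta = -16 * (6575) = -105200
Delta mod 23 = 2

Delta = 2 (mod 23)


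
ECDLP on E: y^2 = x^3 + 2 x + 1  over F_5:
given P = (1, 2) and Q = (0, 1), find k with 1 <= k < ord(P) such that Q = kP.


Enumerate multiples of P until we hit Q = (0, 1):
  1P = (1, 2)
  2P = (3, 3)
  3P = (0, 1)
Match found at i = 3.

k = 3


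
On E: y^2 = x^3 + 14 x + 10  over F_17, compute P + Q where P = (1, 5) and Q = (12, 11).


P != Q, so use the chord formula.
s = (y2 - y1) / (x2 - x1) = (6) / (11) mod 17 = 16
x3 = s^2 - x1 - x2 mod 17 = 16^2 - 1 - 12 = 5
y3 = s (x1 - x3) - y1 mod 17 = 16 * (1 - 5) - 5 = 16

P + Q = (5, 16)


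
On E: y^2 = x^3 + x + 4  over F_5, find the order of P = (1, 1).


Compute successive multiples of P until we hit O:
  1P = (1, 1)
  2P = (2, 2)
  3P = (3, 2)
  4P = (0, 2)
  5P = (0, 3)
  6P = (3, 3)
  7P = (2, 3)
  8P = (1, 4)
  ... (continuing to 9P)
  9P = O

ord(P) = 9


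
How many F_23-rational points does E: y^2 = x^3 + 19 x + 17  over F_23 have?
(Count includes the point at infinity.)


For each x in F_23, count y with y^2 = x^3 + 19 x + 17 mod 23:
  x = 3: RHS = 9, y in [3, 20]  -> 2 point(s)
  x = 6: RHS = 2, y in [5, 18]  -> 2 point(s)
  x = 11: RHS = 16, y in [4, 19]  -> 2 point(s)
  x = 12: RHS = 18, y in [8, 15]  -> 2 point(s)
  x = 13: RHS = 0, y in [0]  -> 1 point(s)
  x = 16: RHS = 1, y in [1, 22]  -> 2 point(s)
  x = 17: RHS = 9, y in [3, 20]  -> 2 point(s)
  x = 18: RHS = 4, y in [2, 21]  -> 2 point(s)
  x = 20: RHS = 2, y in [5, 18]  -> 2 point(s)
Affine points: 17. Add the point at infinity: total = 18.

#E(F_23) = 18


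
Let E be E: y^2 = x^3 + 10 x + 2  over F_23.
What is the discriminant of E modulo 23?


4 a^3 + 27 b^2 = 4*10^3 + 27*2^2 = 4000 + 108 = 4108
Delta = -16 * (4108) = -65728
Delta mod 23 = 6

Delta = 6 (mod 23)


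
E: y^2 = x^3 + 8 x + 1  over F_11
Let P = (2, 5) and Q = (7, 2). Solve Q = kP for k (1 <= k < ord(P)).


Enumerate multiples of P until we hit Q = (7, 2):
  1P = (2, 5)
  2P = (0, 10)
  3P = (7, 2)
Match found at i = 3.

k = 3


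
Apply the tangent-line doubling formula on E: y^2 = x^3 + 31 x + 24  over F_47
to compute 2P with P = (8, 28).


Doubling: s = (3 x1^2 + a) / (2 y1)
s = (3*8^2 + 31) / (2*28) mod 47 = 30
x3 = s^2 - 2 x1 mod 47 = 30^2 - 2*8 = 38
y3 = s (x1 - x3) - y1 mod 47 = 30 * (8 - 38) - 28 = 12

2P = (38, 12)


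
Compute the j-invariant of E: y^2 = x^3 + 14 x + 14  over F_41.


Delta = -16(4 a^3 + 27 b^2) mod 41 = 21
-1728 * (4 a)^3 = -1728 * (4*14)^3 mod 41 = 4
j = 4 * 21^(-1) mod 41 = 8

j = 8 (mod 41)


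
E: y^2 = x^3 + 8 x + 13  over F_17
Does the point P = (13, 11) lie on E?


Check whether y^2 = x^3 + 8 x + 13 (mod 17) for (x, y) = (13, 11).
LHS: y^2 = 11^2 mod 17 = 2
RHS: x^3 + 8 x + 13 = 13^3 + 8*13 + 13 mod 17 = 2
LHS = RHS

Yes, on the curve


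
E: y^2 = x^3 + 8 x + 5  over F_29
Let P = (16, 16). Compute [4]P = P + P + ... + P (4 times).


k = 4 = 100_2 (binary, LSB first: 001)
Double-and-add from P = (16, 16):
  bit 0 = 0: acc unchanged = O
  bit 1 = 0: acc unchanged = O
  bit 2 = 1: acc = O + (15, 22) = (15, 22)

4P = (15, 22)


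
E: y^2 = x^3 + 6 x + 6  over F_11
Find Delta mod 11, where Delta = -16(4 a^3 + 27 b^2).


4 a^3 + 27 b^2 = 4*6^3 + 27*6^2 = 864 + 972 = 1836
Delta = -16 * (1836) = -29376
Delta mod 11 = 5

Delta = 5 (mod 11)


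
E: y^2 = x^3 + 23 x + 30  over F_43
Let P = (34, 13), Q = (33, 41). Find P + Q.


P != Q, so use the chord formula.
s = (y2 - y1) / (x2 - x1) = (28) / (42) mod 43 = 15
x3 = s^2 - x1 - x2 mod 43 = 15^2 - 34 - 33 = 29
y3 = s (x1 - x3) - y1 mod 43 = 15 * (34 - 29) - 13 = 19

P + Q = (29, 19)


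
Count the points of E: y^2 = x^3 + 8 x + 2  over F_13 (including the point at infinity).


For each x in F_13, count y with y^2 = x^3 + 8 x + 2 mod 13:
  x = 2: RHS = 0, y in [0]  -> 1 point(s)
  x = 3: RHS = 1, y in [1, 12]  -> 2 point(s)
  x = 9: RHS = 10, y in [6, 7]  -> 2 point(s)
  x = 10: RHS = 3, y in [4, 9]  -> 2 point(s)
  x = 11: RHS = 4, y in [2, 11]  -> 2 point(s)
Affine points: 9. Add the point at infinity: total = 10.

#E(F_13) = 10


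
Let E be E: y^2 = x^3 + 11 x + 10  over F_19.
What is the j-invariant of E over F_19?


Delta = -16(4 a^3 + 27 b^2) mod 19 = 18
-1728 * (4 a)^3 = -1728 * (4*11)^3 mod 19 = 7
j = 7 * 18^(-1) mod 19 = 12

j = 12 (mod 19)


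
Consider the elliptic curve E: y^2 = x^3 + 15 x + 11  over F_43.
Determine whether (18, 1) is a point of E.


Check whether y^2 = x^3 + 15 x + 11 (mod 43) for (x, y) = (18, 1).
LHS: y^2 = 1^2 mod 43 = 1
RHS: x^3 + 15 x + 11 = 18^3 + 15*18 + 11 mod 43 = 7
LHS != RHS

No, not on the curve


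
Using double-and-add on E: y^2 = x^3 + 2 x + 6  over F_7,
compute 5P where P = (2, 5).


k = 5 = 101_2 (binary, LSB first: 101)
Double-and-add from P = (2, 5):
  bit 0 = 1: acc = O + (2, 5) = (2, 5)
  bit 1 = 0: acc unchanged = (2, 5)
  bit 2 = 1: acc = (2, 5) + (5, 1) = (1, 3)

5P = (1, 3)


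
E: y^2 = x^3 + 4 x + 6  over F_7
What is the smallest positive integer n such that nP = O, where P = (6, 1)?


Compute successive multiples of P until we hit O:
  1P = (6, 1)
  2P = (2, 6)
  3P = (1, 5)
  4P = (4, 3)
  5P = (5, 5)
  6P = (5, 2)
  7P = (4, 4)
  8P = (1, 2)
  ... (continuing to 11P)
  11P = O

ord(P) = 11


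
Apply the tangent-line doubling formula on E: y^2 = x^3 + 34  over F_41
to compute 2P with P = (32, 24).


Doubling: s = (3 x1^2 + a) / (2 y1)
s = (3*32^2 + 0) / (2*24) mod 41 = 23
x3 = s^2 - 2 x1 mod 41 = 23^2 - 2*32 = 14
y3 = s (x1 - x3) - y1 mod 41 = 23 * (32 - 14) - 24 = 21

2P = (14, 21)


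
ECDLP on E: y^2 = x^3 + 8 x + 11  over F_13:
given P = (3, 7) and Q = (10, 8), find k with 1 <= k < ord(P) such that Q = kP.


Enumerate multiples of P until we hit Q = (10, 8):
  1P = (3, 7)
  2P = (10, 8)
Match found at i = 2.

k = 2


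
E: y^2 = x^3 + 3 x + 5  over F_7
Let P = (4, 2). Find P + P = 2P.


Doubling: s = (3 x1^2 + a) / (2 y1)
s = (3*4^2 + 3) / (2*2) mod 7 = 4
x3 = s^2 - 2 x1 mod 7 = 4^2 - 2*4 = 1
y3 = s (x1 - x3) - y1 mod 7 = 4 * (4 - 1) - 2 = 3

2P = (1, 3)


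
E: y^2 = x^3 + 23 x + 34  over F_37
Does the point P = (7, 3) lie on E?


Check whether y^2 = x^3 + 23 x + 34 (mod 37) for (x, y) = (7, 3).
LHS: y^2 = 3^2 mod 37 = 9
RHS: x^3 + 23 x + 34 = 7^3 + 23*7 + 34 mod 37 = 20
LHS != RHS

No, not on the curve


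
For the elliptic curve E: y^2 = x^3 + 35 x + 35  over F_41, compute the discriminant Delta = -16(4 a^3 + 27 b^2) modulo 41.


4 a^3 + 27 b^2 = 4*35^3 + 27*35^2 = 171500 + 33075 = 204575
Delta = -16 * (204575) = -3273200
Delta mod 41 = 35

Delta = 35 (mod 41)


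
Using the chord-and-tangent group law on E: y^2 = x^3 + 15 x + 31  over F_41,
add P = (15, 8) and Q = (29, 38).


P != Q, so use the chord formula.
s = (y2 - y1) / (x2 - x1) = (30) / (14) mod 41 = 8
x3 = s^2 - x1 - x2 mod 41 = 8^2 - 15 - 29 = 20
y3 = s (x1 - x3) - y1 mod 41 = 8 * (15 - 20) - 8 = 34

P + Q = (20, 34)


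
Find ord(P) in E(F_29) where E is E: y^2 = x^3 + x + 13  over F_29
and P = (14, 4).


Compute successive multiples of P until we hit O:
  1P = (14, 4)
  2P = (0, 19)
  3P = (16, 23)
  4P = (24, 17)
  5P = (4, 9)
  6P = (4, 20)
  7P = (24, 12)
  8P = (16, 6)
  ... (continuing to 11P)
  11P = O

ord(P) = 11


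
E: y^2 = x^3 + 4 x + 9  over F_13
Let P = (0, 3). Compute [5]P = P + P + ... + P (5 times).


k = 5 = 101_2 (binary, LSB first: 101)
Double-and-add from P = (0, 3):
  bit 0 = 1: acc = O + (0, 3) = (0, 3)
  bit 1 = 0: acc unchanged = (0, 3)
  bit 2 = 1: acc = (0, 3) + (1, 1) = (3, 3)

5P = (3, 3)


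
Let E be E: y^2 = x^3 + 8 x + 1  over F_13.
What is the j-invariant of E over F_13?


Delta = -16(4 a^3 + 27 b^2) mod 13 = 2
-1728 * (4 a)^3 = -1728 * (4*8)^3 mod 13 = 8
j = 8 * 2^(-1) mod 13 = 4

j = 4 (mod 13)


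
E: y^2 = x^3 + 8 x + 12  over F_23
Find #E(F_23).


For each x in F_23, count y with y^2 = x^3 + 8 x + 12 mod 23:
  x = 0: RHS = 12, y in [9, 14]  -> 2 point(s)
  x = 2: RHS = 13, y in [6, 17]  -> 2 point(s)
  x = 4: RHS = 16, y in [4, 19]  -> 2 point(s)
  x = 5: RHS = 16, y in [4, 19]  -> 2 point(s)
  x = 6: RHS = 0, y in [0]  -> 1 point(s)
  x = 8: RHS = 13, y in [6, 17]  -> 2 point(s)
  x = 9: RHS = 8, y in [10, 13]  -> 2 point(s)
  x = 13: RHS = 13, y in [6, 17]  -> 2 point(s)
  x = 14: RHS = 16, y in [4, 19]  -> 2 point(s)
  x = 16: RHS = 4, y in [2, 21]  -> 2 point(s)
  x = 17: RHS = 1, y in [1, 22]  -> 2 point(s)
  x = 18: RHS = 8, y in [10, 13]  -> 2 point(s)
  x = 19: RHS = 8, y in [10, 13]  -> 2 point(s)
  x = 22: RHS = 3, y in [7, 16]  -> 2 point(s)
Affine points: 27. Add the point at infinity: total = 28.

#E(F_23) = 28


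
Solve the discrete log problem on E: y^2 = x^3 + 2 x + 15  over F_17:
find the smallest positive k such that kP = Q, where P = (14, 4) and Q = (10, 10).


Enumerate multiples of P until we hit Q = (10, 10):
  1P = (14, 4)
  2P = (4, 11)
  3P = (0, 10)
  4P = (7, 10)
  5P = (12, 4)
  6P = (8, 13)
  7P = (10, 7)
  8P = (1, 16)
  9P = (11, 5)
  10P = (11, 12)
  11P = (1, 1)
  12P = (10, 10)
Match found at i = 12.

k = 12


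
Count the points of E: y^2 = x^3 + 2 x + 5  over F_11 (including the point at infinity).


For each x in F_11, count y with y^2 = x^3 + 2 x + 5 mod 11:
  x = 0: RHS = 5, y in [4, 7]  -> 2 point(s)
  x = 3: RHS = 5, y in [4, 7]  -> 2 point(s)
  x = 4: RHS = 0, y in [0]  -> 1 point(s)
  x = 8: RHS = 5, y in [4, 7]  -> 2 point(s)
  x = 9: RHS = 4, y in [2, 9]  -> 2 point(s)
Affine points: 9. Add the point at infinity: total = 10.

#E(F_11) = 10


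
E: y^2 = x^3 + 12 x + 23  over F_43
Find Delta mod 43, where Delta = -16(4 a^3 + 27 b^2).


4 a^3 + 27 b^2 = 4*12^3 + 27*23^2 = 6912 + 14283 = 21195
Delta = -16 * (21195) = -339120
Delta mod 43 = 21

Delta = 21 (mod 43)


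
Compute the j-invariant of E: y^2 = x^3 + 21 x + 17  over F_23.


Delta = -16(4 a^3 + 27 b^2) mod 23 = 2
-1728 * (4 a)^3 = -1728 * (4*21)^3 mod 23 = 18
j = 18 * 2^(-1) mod 23 = 9

j = 9 (mod 23)


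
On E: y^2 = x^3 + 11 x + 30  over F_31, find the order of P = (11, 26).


Compute successive multiples of P until we hit O:
  1P = (11, 26)
  2P = (14, 18)
  3P = (20, 29)
  4P = (7, 27)
  5P = (15, 6)
  6P = (30, 7)
  7P = (22, 16)
  8P = (6, 23)
  ... (continuing to 34P)
  34P = O

ord(P) = 34


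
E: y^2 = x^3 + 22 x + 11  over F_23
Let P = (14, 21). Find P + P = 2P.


Doubling: s = (3 x1^2 + a) / (2 y1)
s = (3*14^2 + 22) / (2*21) mod 23 = 20
x3 = s^2 - 2 x1 mod 23 = 20^2 - 2*14 = 4
y3 = s (x1 - x3) - y1 mod 23 = 20 * (14 - 4) - 21 = 18

2P = (4, 18)


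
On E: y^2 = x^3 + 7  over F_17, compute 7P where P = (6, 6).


k = 7 = 111_2 (binary, LSB first: 111)
Double-and-add from P = (6, 6):
  bit 0 = 1: acc = O + (6, 6) = (6, 6)
  bit 1 = 1: acc = (6, 6) + (1, 5) = (8, 14)
  bit 2 = 1: acc = (8, 14) + (2, 10) = (15, 4)

7P = (15, 4)


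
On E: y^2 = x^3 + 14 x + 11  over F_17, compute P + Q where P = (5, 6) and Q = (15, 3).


P != Q, so use the chord formula.
s = (y2 - y1) / (x2 - x1) = (14) / (10) mod 17 = 15
x3 = s^2 - x1 - x2 mod 17 = 15^2 - 5 - 15 = 1
y3 = s (x1 - x3) - y1 mod 17 = 15 * (5 - 1) - 6 = 3

P + Q = (1, 3)


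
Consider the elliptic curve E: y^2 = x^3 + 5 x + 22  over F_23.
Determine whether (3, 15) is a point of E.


Check whether y^2 = x^3 + 5 x + 22 (mod 23) for (x, y) = (3, 15).
LHS: y^2 = 15^2 mod 23 = 18
RHS: x^3 + 5 x + 22 = 3^3 + 5*3 + 22 mod 23 = 18
LHS = RHS

Yes, on the curve


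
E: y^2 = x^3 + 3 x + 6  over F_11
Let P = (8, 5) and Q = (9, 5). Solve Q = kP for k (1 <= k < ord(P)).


Enumerate multiples of P until we hit Q = (9, 5):
  1P = (8, 5)
  2P = (4, 7)
  3P = (2, 3)
  4P = (6, 3)
  5P = (9, 5)
Match found at i = 5.

k = 5


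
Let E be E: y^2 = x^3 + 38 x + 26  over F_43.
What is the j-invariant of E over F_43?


Delta = -16(4 a^3 + 27 b^2) mod 43 = 26
-1728 * (4 a)^3 = -1728 * (4*38)^3 mod 43 = 16
j = 16 * 26^(-1) mod 43 = 37

j = 37 (mod 43)


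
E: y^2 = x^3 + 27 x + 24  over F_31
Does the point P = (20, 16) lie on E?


Check whether y^2 = x^3 + 27 x + 24 (mod 31) for (x, y) = (20, 16).
LHS: y^2 = 16^2 mod 31 = 8
RHS: x^3 + 27 x + 24 = 20^3 + 27*20 + 24 mod 31 = 8
LHS = RHS

Yes, on the curve


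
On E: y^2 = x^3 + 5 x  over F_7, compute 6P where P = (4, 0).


k = 6 = 110_2 (binary, LSB first: 011)
Double-and-add from P = (4, 0):
  bit 0 = 0: acc unchanged = O
  bit 1 = 1: acc = O + O = O
  bit 2 = 1: acc = O + O = O

6P = O


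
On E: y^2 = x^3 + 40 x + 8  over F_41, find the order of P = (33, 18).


Compute successive multiples of P until we hit O:
  1P = (33, 18)
  2P = (14, 27)
  3P = (30, 0)
  4P = (14, 14)
  5P = (33, 23)
  6P = O

ord(P) = 6


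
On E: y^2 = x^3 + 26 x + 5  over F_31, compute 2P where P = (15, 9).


Doubling: s = (3 x1^2 + a) / (2 y1)
s = (3*15^2 + 26) / (2*9) mod 31 = 20
x3 = s^2 - 2 x1 mod 31 = 20^2 - 2*15 = 29
y3 = s (x1 - x3) - y1 mod 31 = 20 * (15 - 29) - 9 = 21

2P = (29, 21)


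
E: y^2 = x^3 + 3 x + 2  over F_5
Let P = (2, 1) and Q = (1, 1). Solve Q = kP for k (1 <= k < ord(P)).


Enumerate multiples of P until we hit Q = (1, 1):
  1P = (2, 1)
  2P = (1, 4)
  3P = (1, 1)
Match found at i = 3.

k = 3


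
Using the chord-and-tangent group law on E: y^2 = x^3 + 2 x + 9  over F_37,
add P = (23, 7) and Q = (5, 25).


P != Q, so use the chord formula.
s = (y2 - y1) / (x2 - x1) = (18) / (19) mod 37 = 36
x3 = s^2 - x1 - x2 mod 37 = 36^2 - 23 - 5 = 10
y3 = s (x1 - x3) - y1 mod 37 = 36 * (23 - 10) - 7 = 17

P + Q = (10, 17)


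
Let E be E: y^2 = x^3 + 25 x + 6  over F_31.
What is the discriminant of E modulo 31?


4 a^3 + 27 b^2 = 4*25^3 + 27*6^2 = 62500 + 972 = 63472
Delta = -16 * (63472) = -1015552
Delta mod 31 = 8

Delta = 8 (mod 31)


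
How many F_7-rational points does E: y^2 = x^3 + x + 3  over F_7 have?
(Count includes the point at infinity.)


For each x in F_7, count y with y^2 = x^3 + 1 x + 3 mod 7:
  x = 4: RHS = 1, y in [1, 6]  -> 2 point(s)
  x = 5: RHS = 0, y in [0]  -> 1 point(s)
  x = 6: RHS = 1, y in [1, 6]  -> 2 point(s)
Affine points: 5. Add the point at infinity: total = 6.

#E(F_7) = 6


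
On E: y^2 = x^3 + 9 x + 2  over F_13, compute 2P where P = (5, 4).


Doubling: s = (3 x1^2 + a) / (2 y1)
s = (3*5^2 + 9) / (2*4) mod 13 = 4
x3 = s^2 - 2 x1 mod 13 = 4^2 - 2*5 = 6
y3 = s (x1 - x3) - y1 mod 13 = 4 * (5 - 6) - 4 = 5

2P = (6, 5)


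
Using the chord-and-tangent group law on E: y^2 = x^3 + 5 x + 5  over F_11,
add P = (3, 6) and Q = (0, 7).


P != Q, so use the chord formula.
s = (y2 - y1) / (x2 - x1) = (1) / (8) mod 11 = 7
x3 = s^2 - x1 - x2 mod 11 = 7^2 - 3 - 0 = 2
y3 = s (x1 - x3) - y1 mod 11 = 7 * (3 - 2) - 6 = 1

P + Q = (2, 1)


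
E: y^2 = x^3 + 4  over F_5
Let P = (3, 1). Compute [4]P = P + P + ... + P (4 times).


k = 4 = 100_2 (binary, LSB first: 001)
Double-and-add from P = (3, 1):
  bit 0 = 0: acc unchanged = O
  bit 1 = 0: acc unchanged = O
  bit 2 = 1: acc = O + (0, 3) = (0, 3)

4P = (0, 3)


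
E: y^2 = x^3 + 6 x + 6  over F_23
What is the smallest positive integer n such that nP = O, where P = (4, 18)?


Compute successive multiples of P until we hit O:
  1P = (4, 18)
  2P = (0, 11)
  3P = (12, 14)
  4P = (13, 21)
  5P = (1, 6)
  6P = (11, 0)
  7P = (1, 17)
  8P = (13, 2)
  ... (continuing to 12P)
  12P = O

ord(P) = 12


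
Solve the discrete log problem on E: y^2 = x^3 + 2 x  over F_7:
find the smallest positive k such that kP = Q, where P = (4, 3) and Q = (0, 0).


Enumerate multiples of P until we hit Q = (0, 0):
  1P = (4, 3)
  2P = (0, 0)
Match found at i = 2.

k = 2


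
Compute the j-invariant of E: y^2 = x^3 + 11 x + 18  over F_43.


Delta = -16(4 a^3 + 27 b^2) mod 43 = 39
-1728 * (4 a)^3 = -1728 * (4*11)^3 mod 43 = 35
j = 35 * 39^(-1) mod 43 = 2

j = 2 (mod 43)


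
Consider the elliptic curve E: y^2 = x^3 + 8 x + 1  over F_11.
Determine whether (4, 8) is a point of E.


Check whether y^2 = x^3 + 8 x + 1 (mod 11) for (x, y) = (4, 8).
LHS: y^2 = 8^2 mod 11 = 9
RHS: x^3 + 8 x + 1 = 4^3 + 8*4 + 1 mod 11 = 9
LHS = RHS

Yes, on the curve


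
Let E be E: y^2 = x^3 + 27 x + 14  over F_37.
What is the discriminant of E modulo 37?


4 a^3 + 27 b^2 = 4*27^3 + 27*14^2 = 78732 + 5292 = 84024
Delta = -16 * (84024) = -1344384
Delta mod 37 = 11

Delta = 11 (mod 37)


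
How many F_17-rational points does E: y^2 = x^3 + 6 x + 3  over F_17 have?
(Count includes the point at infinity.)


For each x in F_17, count y with y^2 = x^3 + 6 x + 3 mod 17:
  x = 6: RHS = 0, y in [0]  -> 1 point(s)
  x = 8: RHS = 2, y in [6, 11]  -> 2 point(s)
  x = 9: RHS = 4, y in [2, 15]  -> 2 point(s)
  x = 10: RHS = 9, y in [3, 14]  -> 2 point(s)
  x = 12: RHS = 1, y in [1, 16]  -> 2 point(s)
  x = 13: RHS = 0, y in [0]  -> 1 point(s)
  x = 14: RHS = 9, y in [3, 14]  -> 2 point(s)
  x = 15: RHS = 0, y in [0]  -> 1 point(s)
  x = 16: RHS = 13, y in [8, 9]  -> 2 point(s)
Affine points: 15. Add the point at infinity: total = 16.

#E(F_17) = 16


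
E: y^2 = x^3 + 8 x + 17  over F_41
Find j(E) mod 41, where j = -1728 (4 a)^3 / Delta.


Delta = -16(4 a^3 + 27 b^2) mod 41 = 29
-1728 * (4 a)^3 = -1728 * (4*8)^3 mod 41 = 28
j = 28 * 29^(-1) mod 41 = 25

j = 25 (mod 41)


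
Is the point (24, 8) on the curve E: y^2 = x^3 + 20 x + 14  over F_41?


Check whether y^2 = x^3 + 20 x + 14 (mod 41) for (x, y) = (24, 8).
LHS: y^2 = 8^2 mod 41 = 23
RHS: x^3 + 20 x + 14 = 24^3 + 20*24 + 14 mod 41 = 9
LHS != RHS

No, not on the curve


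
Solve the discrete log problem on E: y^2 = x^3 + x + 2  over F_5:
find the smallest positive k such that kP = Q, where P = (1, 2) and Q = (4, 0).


Enumerate multiples of P until we hit Q = (4, 0):
  1P = (1, 2)
  2P = (4, 0)
Match found at i = 2.

k = 2


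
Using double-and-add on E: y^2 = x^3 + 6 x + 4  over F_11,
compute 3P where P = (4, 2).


k = 3 = 11_2 (binary, LSB first: 11)
Double-and-add from P = (4, 2):
  bit 0 = 1: acc = O + (4, 2) = (4, 2)
  bit 1 = 1: acc = (4, 2) + (1, 0) = (4, 9)

3P = (4, 9)


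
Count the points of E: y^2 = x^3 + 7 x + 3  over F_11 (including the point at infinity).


For each x in F_11, count y with y^2 = x^3 + 7 x + 3 mod 11:
  x = 0: RHS = 3, y in [5, 6]  -> 2 point(s)
  x = 1: RHS = 0, y in [0]  -> 1 point(s)
  x = 2: RHS = 3, y in [5, 6]  -> 2 point(s)
  x = 5: RHS = 9, y in [3, 8]  -> 2 point(s)
  x = 9: RHS = 3, y in [5, 6]  -> 2 point(s)
Affine points: 9. Add the point at infinity: total = 10.

#E(F_11) = 10


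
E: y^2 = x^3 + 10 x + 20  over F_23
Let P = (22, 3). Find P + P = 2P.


Doubling: s = (3 x1^2 + a) / (2 y1)
s = (3*22^2 + 10) / (2*3) mod 23 = 6
x3 = s^2 - 2 x1 mod 23 = 6^2 - 2*22 = 15
y3 = s (x1 - x3) - y1 mod 23 = 6 * (22 - 15) - 3 = 16

2P = (15, 16)


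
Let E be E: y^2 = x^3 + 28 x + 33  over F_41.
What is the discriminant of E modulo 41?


4 a^3 + 27 b^2 = 4*28^3 + 27*33^2 = 87808 + 29403 = 117211
Delta = -16 * (117211) = -1875376
Delta mod 41 = 5

Delta = 5 (mod 41)


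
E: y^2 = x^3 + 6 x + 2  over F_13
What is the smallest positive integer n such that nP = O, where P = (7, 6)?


Compute successive multiples of P until we hit O:
  1P = (7, 6)
  2P = (8, 4)
  3P = (2, 10)
  4P = (1, 10)
  5P = (4, 5)
  6P = (5, 12)
  7P = (10, 3)
  8P = (10, 10)
  ... (continuing to 15P)
  15P = O

ord(P) = 15
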